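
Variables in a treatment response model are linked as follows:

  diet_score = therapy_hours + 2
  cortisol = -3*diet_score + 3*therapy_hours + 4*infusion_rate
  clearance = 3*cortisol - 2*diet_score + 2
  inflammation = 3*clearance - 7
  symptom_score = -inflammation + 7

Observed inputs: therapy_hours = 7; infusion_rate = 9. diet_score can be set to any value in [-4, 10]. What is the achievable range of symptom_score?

Intervening on diet_score fixes its value directly, overriding its dependence on therapy_hours.
Substituting into the cortisol equation gives cortisol = -3*diet_score + 57.
clearance becomes -11*diet_score + 173.
Substituting into the inflammation equation gives inflammation = -33*diet_score + 512.
Substituting into the symptom_score equation gives symptom_score = 33*diet_score - 505.
Linear in diet_score, so extremes are at the endpoints: diet_score = -4 gives symptom_score = -637; diet_score = 10 gives symptom_score = -175.

-637 to -175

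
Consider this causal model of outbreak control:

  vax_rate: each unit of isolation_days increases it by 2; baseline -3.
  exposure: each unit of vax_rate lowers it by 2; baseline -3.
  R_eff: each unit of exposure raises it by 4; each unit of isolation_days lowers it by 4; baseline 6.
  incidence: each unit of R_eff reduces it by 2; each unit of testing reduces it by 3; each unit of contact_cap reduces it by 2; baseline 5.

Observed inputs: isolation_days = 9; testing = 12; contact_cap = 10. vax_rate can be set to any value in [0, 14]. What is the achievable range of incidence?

Intervening on vax_rate fixes its value directly, overriding its dependence on isolation_days.
Substituting into the R_eff equation gives R_eff = -8*vax_rate - 42.
Substituting into the incidence equation gives incidence = 16*vax_rate + 33.
Linear in vax_rate, so extremes are at the endpoints: vax_rate = 0 gives incidence = 33; vax_rate = 14 gives incidence = 257.

33 to 257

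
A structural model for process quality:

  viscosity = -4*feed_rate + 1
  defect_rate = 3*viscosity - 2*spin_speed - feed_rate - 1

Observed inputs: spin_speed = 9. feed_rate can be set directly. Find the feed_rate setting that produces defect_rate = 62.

feed_rate = -6

Substituting into the defect_rate equation gives defect_rate = -13*feed_rate - 16.
Solve -13*feed_rate - 16 = 62: feed_rate = (62 + 16) / -13 = -6.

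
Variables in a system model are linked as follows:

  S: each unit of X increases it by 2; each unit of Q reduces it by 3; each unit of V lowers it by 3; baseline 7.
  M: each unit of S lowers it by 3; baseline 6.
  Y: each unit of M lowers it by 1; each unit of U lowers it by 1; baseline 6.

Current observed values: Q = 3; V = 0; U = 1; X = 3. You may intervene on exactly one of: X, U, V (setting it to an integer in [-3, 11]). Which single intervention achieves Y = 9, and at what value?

set U = 3

Intervening on X: Y = 6*X - 7. Reaching 9 requires X = 8/3, not an integer.
Intervening on U: with other inputs at their observed values, Y = -U + 12. Solving for 9 gives U = 3, within [-3, 11].
Intervening on V: Y = -9*V + 11. Reaching 9 requires V = 2/9, not an integer.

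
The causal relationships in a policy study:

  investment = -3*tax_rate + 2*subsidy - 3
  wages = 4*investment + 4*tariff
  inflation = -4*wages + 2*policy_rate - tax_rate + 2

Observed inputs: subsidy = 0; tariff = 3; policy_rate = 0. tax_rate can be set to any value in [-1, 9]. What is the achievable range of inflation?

Substituting into the investment equation gives investment = -3*tax_rate - 3.
wages becomes -12*tax_rate.
Substituting into the inflation equation gives inflation = 47*tax_rate + 2.
Linear in tax_rate, so extremes are at the endpoints: tax_rate = -1 gives inflation = -45; tax_rate = 9 gives inflation = 425.

-45 to 425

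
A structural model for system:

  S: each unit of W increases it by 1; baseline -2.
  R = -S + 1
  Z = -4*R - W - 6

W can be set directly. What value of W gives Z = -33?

W = -5

Substituting into the R equation gives R = -W + 3.
This gives Z = 3*W - 18.
Solve 3*W - 18 = -33: W = (-33 + 18) / 3 = -5.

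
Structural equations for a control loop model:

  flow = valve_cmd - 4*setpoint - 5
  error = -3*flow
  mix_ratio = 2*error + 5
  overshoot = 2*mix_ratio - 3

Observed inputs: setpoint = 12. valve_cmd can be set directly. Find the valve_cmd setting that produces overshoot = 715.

valve_cmd = -6

Substituting into the flow equation gives flow = valve_cmd - 53.
error becomes -3*valve_cmd + 159.
Substituting into the mix_ratio equation gives mix_ratio = -6*valve_cmd + 323.
Substituting into the overshoot equation gives overshoot = -12*valve_cmd + 643.
Solve -12*valve_cmd + 643 = 715: valve_cmd = (715 - 643) / -12 = -6.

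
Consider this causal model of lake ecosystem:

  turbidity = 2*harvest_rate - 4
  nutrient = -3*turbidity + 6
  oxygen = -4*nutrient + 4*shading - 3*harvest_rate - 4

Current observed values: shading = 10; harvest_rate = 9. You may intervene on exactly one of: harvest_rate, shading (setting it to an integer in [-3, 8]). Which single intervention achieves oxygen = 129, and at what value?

Intervening on harvest_rate: oxygen = 21*harvest_rate - 36. Reaching 129 requires harvest_rate = 55/7, not an integer.
Intervening on shading: with other inputs at their observed values, oxygen = 4*shading + 113. Solving for 129 gives shading = 4, within [-3, 8].

set shading = 4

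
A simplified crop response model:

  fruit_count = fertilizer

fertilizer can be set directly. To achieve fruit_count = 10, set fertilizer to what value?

Solve fertilizer = 10: fertilizer = 10 / 1 = 10.

fertilizer = 10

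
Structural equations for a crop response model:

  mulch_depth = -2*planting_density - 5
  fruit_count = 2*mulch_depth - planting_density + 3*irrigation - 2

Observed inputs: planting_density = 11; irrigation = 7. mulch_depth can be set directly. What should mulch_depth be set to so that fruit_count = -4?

Intervening on mulch_depth fixes its value directly, overriding its dependence on planting_density.
Substituting into the fruit_count equation gives fruit_count = 2*mulch_depth + 8.
Solve 2*mulch_depth + 8 = -4: mulch_depth = (-4 - 8) / 2 = -6.

mulch_depth = -6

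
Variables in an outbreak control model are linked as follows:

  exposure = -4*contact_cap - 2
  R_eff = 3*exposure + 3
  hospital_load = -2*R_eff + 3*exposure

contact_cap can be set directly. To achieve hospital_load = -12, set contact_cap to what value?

contact_cap = -1

Substituting into the R_eff equation gives R_eff = -12*contact_cap - 3.
hospital_load becomes 12*contact_cap.
Solve 12*contact_cap = -12: contact_cap = -12 / 12 = -1.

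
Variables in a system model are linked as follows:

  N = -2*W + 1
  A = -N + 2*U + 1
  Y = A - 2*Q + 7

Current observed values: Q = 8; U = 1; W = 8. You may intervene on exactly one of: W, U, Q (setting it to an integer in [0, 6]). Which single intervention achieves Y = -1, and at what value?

Intervening on W: with other inputs at their observed values, Y = 2*W - 7. Solving for -1 gives W = 3, within [0, 6].
Intervening on U: Y = 2*U + 7. Reaching -1 requires U = -4, outside [0, 6].
Intervening on Q: Y = -2*Q + 25. Reaching -1 requires Q = 13, outside [0, 6].

set W = 3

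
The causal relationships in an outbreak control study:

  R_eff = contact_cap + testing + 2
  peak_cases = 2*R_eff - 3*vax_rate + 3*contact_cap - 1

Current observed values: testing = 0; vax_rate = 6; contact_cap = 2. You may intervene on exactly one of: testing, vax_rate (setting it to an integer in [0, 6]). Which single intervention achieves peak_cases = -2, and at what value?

Intervening on testing: peak_cases = 2*testing - 5. Reaching -2 requires testing = 3/2, not an integer.
Intervening on vax_rate: with other inputs at their observed values, peak_cases = -3*vax_rate + 13. Solving for -2 gives vax_rate = 5, within [0, 6].

set vax_rate = 5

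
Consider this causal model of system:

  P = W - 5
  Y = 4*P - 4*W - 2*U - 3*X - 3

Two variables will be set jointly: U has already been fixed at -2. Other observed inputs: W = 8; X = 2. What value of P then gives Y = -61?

P = -6

With U held at -2:
Intervening on P fixes its value directly, overriding its dependence on W.
Substituting into the Y equation gives Y = 4*P - 37.
Solve 4*P - 37 = -61: P = (-61 + 37) / 4 = -6.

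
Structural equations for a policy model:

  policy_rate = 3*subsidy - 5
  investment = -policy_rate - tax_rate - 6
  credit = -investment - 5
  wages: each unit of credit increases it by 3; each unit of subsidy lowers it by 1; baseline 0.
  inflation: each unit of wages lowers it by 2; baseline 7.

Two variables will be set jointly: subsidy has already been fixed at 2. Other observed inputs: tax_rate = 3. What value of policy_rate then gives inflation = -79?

policy_rate = 11

With subsidy held at 2:
Intervening on policy_rate fixes its value directly, overriding its dependence on subsidy.
Substituting into the investment equation gives investment = -policy_rate - 9.
Substituting into the credit equation gives credit = policy_rate + 4.
Substituting into the wages equation gives wages = 3*policy_rate + 10.
Substituting into the inflation equation gives inflation = -6*policy_rate - 13.
Solve -6*policy_rate - 13 = -79: policy_rate = (-79 + 13) / -6 = 11.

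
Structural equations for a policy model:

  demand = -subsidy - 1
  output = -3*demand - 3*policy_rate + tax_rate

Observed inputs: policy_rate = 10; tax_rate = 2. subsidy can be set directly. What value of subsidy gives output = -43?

subsidy = -6

Substituting into the output equation gives output = 3*subsidy - 25.
Solve 3*subsidy - 25 = -43: subsidy = (-43 + 25) / 3 = -6.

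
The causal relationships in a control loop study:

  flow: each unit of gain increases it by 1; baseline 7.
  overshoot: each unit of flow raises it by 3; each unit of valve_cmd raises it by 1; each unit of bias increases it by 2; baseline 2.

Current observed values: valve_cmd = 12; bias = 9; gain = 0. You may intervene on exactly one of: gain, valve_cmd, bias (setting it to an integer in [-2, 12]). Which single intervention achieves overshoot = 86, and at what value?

set gain = 11

Intervening on gain: with other inputs at their observed values, overshoot = 3*gain + 53. Solving for 86 gives gain = 11, within [-2, 12].
Intervening on valve_cmd: overshoot = valve_cmd + 41. Reaching 86 requires valve_cmd = 45, outside [-2, 12].
Intervening on bias: overshoot = 2*bias + 35. Reaching 86 requires bias = 51/2, not an integer.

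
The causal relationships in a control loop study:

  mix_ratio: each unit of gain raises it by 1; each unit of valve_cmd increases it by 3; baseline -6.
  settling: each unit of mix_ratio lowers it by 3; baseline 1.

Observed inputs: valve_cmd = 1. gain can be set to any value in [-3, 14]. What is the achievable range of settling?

-32 to 19

Substituting into the mix_ratio equation gives mix_ratio = gain - 3.
Substituting into the settling equation gives settling = -3*gain + 10.
Linear in gain, so extremes are at the endpoints: gain = -3 gives settling = 19; gain = 14 gives settling = -32.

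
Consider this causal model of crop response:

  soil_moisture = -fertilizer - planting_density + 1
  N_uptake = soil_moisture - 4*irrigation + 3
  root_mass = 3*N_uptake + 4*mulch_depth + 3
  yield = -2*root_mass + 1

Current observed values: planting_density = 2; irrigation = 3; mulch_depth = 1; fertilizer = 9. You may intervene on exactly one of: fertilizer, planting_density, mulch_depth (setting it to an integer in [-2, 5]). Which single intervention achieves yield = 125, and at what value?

Intervening on fertilizer: yield = 6*fertilizer + 47. Reaching 125 requires fertilizer = 13, outside [-2, 5].
Intervening on planting_density: yield = 6*planting_density + 89. Reaching 125 requires planting_density = 6, outside [-2, 5].
Intervening on mulch_depth: with other inputs at their observed values, yield = -8*mulch_depth + 109. Solving for 125 gives mulch_depth = -2, within [-2, 5].

set mulch_depth = -2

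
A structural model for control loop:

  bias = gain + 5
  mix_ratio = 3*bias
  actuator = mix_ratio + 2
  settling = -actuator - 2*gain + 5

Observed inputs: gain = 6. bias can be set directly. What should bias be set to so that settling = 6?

Intervening on bias fixes its value directly, overriding its dependence on gain.
Substituting into the actuator equation gives actuator = 3*bias + 2.
Substituting into the settling equation gives settling = -3*bias - 9.
Solve -3*bias - 9 = 6: bias = (6 + 9) / -3 = -5.

bias = -5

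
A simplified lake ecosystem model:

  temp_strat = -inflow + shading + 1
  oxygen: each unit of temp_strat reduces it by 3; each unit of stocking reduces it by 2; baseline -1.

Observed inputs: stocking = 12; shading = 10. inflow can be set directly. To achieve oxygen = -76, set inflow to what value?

inflow = -6

Substituting into the temp_strat equation gives temp_strat = -inflow + 11.
oxygen becomes 3*inflow - 58.
Solve 3*inflow - 58 = -76: inflow = (-76 + 58) / 3 = -6.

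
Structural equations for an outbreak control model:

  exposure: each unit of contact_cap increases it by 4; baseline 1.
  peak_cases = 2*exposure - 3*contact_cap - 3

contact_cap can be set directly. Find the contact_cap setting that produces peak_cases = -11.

Substituting into the peak_cases equation gives peak_cases = 5*contact_cap - 1.
Solve 5*contact_cap - 1 = -11: contact_cap = (-11 + 1) / 5 = -2.

contact_cap = -2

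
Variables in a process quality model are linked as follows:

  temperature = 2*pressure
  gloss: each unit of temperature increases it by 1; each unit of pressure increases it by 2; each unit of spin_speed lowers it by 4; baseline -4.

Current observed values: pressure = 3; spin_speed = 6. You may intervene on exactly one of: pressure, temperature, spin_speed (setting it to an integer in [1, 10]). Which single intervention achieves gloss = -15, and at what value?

Intervening on pressure: gloss = 4*pressure - 28. Reaching -15 requires pressure = 13/4, not an integer.
Intervening on temperature: with other inputs at their observed values, gloss = temperature - 22. Solving for -15 gives temperature = 7, within [1, 10].
Intervening on spin_speed: gloss = -4*spin_speed + 8. Reaching -15 requires spin_speed = 23/4, not an integer.

set temperature = 7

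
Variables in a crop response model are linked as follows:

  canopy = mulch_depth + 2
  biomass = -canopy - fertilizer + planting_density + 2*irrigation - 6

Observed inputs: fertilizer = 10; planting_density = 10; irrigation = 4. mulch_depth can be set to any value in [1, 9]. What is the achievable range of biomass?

Substituting into the biomass equation gives biomass = -mulch_depth.
Linear in mulch_depth, so extremes are at the endpoints: mulch_depth = 1 gives biomass = -1; mulch_depth = 9 gives biomass = -9.

-9 to -1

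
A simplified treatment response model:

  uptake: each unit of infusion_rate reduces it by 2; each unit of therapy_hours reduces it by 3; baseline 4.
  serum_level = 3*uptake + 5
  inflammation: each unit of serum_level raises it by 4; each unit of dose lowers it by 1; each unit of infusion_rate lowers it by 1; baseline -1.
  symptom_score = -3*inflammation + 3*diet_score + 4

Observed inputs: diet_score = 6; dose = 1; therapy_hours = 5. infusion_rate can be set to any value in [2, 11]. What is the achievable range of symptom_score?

514 to 1189

Substituting into the uptake equation gives uptake = -2*infusion_rate - 11.
Substituting into the serum_level equation gives serum_level = -6*infusion_rate - 28.
inflammation becomes -25*infusion_rate - 114.
So symptom_score = 75*infusion_rate + 364.
Linear in infusion_rate, so extremes are at the endpoints: infusion_rate = 2 gives symptom_score = 514; infusion_rate = 11 gives symptom_score = 1189.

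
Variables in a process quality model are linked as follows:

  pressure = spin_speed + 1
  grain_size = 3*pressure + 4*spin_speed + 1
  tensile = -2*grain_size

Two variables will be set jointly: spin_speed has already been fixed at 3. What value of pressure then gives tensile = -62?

pressure = 6

With spin_speed held at 3:
Intervening on pressure fixes its value directly, overriding its dependence on spin_speed.
Substituting into the grain_size equation gives grain_size = 3*pressure + 13.
Substituting into the tensile equation gives tensile = -6*pressure - 26.
Solve -6*pressure - 26 = -62: pressure = (-62 + 26) / -6 = 6.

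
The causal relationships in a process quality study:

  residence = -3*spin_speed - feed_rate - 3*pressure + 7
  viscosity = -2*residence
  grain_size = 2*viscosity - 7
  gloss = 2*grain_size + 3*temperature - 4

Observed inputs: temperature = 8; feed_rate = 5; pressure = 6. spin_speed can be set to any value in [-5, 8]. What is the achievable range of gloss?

Substituting into the residence equation gives residence = -3*spin_speed - 16.
Substituting into the viscosity equation gives viscosity = 6*spin_speed + 32.
Substituting into the grain_size equation gives grain_size = 12*spin_speed + 57.
Substituting into the gloss equation gives gloss = 24*spin_speed + 134.
Linear in spin_speed, so extremes are at the endpoints: spin_speed = -5 gives gloss = 14; spin_speed = 8 gives gloss = 326.

14 to 326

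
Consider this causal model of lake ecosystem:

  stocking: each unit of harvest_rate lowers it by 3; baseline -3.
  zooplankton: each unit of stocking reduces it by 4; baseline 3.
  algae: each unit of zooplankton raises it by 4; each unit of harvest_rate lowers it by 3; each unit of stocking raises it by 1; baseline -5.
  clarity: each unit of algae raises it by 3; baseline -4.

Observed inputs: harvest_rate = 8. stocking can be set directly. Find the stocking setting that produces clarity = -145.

stocking = 2

Intervening on stocking fixes its value directly, overriding its dependence on harvest_rate.
Substituting into the algae equation gives algae = -15*stocking - 17.
This gives clarity = -45*stocking - 55.
Solve -45*stocking - 55 = -145: stocking = (-145 + 55) / -45 = 2.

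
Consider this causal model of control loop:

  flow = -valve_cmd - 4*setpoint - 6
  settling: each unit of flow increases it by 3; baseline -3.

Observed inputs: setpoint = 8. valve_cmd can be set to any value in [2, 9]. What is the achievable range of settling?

-144 to -123

Substituting into the flow equation gives flow = -valve_cmd - 38.
Substituting into the settling equation gives settling = -3*valve_cmd - 117.
Linear in valve_cmd, so extremes are at the endpoints: valve_cmd = 2 gives settling = -123; valve_cmd = 9 gives settling = -144.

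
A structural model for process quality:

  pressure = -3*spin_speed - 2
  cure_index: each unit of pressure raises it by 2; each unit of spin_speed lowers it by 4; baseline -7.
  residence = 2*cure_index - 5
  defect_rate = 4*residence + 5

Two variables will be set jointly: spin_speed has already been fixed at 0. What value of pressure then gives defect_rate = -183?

pressure = -7

With spin_speed held at 0:
Intervening on pressure fixes its value directly, overriding its dependence on spin_speed.
Substituting into the cure_index equation gives cure_index = 2*pressure - 7.
Substituting into the residence equation gives residence = 4*pressure - 19.
Substituting into the defect_rate equation gives defect_rate = 16*pressure - 71.
Solve 16*pressure - 71 = -183: pressure = (-183 + 71) / 16 = -7.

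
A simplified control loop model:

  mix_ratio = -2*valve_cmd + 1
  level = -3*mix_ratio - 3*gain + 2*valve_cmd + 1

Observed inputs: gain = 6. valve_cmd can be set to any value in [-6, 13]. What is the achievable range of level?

Substituting into the level equation gives level = 8*valve_cmd - 20.
Linear in valve_cmd, so extremes are at the endpoints: valve_cmd = -6 gives level = -68; valve_cmd = 13 gives level = 84.

-68 to 84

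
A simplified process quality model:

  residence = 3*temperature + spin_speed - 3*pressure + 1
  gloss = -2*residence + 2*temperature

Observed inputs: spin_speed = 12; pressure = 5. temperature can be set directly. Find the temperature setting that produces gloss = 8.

Substituting into the residence equation gives residence = 3*temperature - 2.
This gives gloss = -4*temperature + 4.
Solve -4*temperature + 4 = 8: temperature = (8 - 4) / -4 = -1.

temperature = -1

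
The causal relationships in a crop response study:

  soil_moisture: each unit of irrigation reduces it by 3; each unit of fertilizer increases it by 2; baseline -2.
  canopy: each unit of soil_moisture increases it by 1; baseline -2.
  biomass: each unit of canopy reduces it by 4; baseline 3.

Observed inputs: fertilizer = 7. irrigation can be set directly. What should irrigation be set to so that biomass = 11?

Substituting into the soil_moisture equation gives soil_moisture = -3*irrigation + 12.
So canopy = -3*irrigation + 10.
Substituting into the biomass equation gives biomass = 12*irrigation - 37.
Solve 12*irrigation - 37 = 11: irrigation = (11 + 37) / 12 = 4.

irrigation = 4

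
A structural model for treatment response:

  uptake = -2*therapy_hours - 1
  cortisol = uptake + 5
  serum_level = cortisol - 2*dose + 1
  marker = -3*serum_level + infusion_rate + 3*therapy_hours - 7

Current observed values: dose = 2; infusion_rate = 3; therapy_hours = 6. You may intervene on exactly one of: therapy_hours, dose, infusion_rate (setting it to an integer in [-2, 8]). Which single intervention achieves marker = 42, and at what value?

set infusion_rate = -2

Intervening on therapy_hours: marker = 9*therapy_hours - 7. Reaching 42 requires therapy_hours = 49/9, not an integer.
Intervening on dose: marker = 6*dose + 35. Reaching 42 requires dose = 7/6, not an integer.
Intervening on infusion_rate: with other inputs at their observed values, marker = infusion_rate + 44. Solving for 42 gives infusion_rate = -2, within [-2, 8].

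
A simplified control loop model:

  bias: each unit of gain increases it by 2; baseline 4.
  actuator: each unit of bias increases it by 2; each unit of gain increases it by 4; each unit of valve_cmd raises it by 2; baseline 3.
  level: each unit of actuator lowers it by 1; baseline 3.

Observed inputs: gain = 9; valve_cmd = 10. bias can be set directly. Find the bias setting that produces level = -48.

bias = -4

Intervening on bias fixes its value directly, overriding its dependence on gain.
Substituting into the actuator equation gives actuator = 2*bias + 59.
So level = -2*bias - 56.
Solve -2*bias - 56 = -48: bias = (-48 + 56) / -2 = -4.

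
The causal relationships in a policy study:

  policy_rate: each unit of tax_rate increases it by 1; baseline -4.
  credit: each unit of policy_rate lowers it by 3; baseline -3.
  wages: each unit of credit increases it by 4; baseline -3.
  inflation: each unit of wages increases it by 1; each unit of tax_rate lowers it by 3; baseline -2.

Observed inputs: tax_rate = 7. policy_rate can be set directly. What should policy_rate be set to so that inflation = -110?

policy_rate = 6

Intervening on policy_rate fixes its value directly, overriding its dependence on tax_rate.
Substituting into the wages equation gives wages = -12*policy_rate - 15.
Substituting into the inflation equation gives inflation = -12*policy_rate - 38.
Solve -12*policy_rate - 38 = -110: policy_rate = (-110 + 38) / -12 = 6.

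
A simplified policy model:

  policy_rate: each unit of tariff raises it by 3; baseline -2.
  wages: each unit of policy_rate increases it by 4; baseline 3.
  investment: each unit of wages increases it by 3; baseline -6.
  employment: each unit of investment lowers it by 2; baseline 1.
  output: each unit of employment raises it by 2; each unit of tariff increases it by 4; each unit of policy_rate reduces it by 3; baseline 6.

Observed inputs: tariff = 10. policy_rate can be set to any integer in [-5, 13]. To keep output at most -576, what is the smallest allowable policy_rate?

policy_rate = 12

Intervening on policy_rate fixes its value directly, overriding its dependence on tariff.
Substituting into the investment equation gives investment = 12*policy_rate + 3.
employment becomes -24*policy_rate - 5.
Substituting into the output equation gives output = -51*policy_rate + 36.
Require -51*policy_rate + 36 ≤ -576, so policy_rate ≥ 12.
The smallest integer in [-5, 13] satisfying this is 12.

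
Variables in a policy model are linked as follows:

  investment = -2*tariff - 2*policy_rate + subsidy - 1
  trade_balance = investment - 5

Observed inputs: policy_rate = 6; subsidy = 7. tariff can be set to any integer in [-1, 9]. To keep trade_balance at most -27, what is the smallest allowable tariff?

Substituting into the investment equation gives investment = -2*tariff - 6.
Substituting into the trade_balance equation gives trade_balance = -2*tariff - 11.
Require -2*tariff - 11 ≤ -27, so tariff ≥ 8.
The smallest integer in [-1, 9] satisfying this is 8.

tariff = 8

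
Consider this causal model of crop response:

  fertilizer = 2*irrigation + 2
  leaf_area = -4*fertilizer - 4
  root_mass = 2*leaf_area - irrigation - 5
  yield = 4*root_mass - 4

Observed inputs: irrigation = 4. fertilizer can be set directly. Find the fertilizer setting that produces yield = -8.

Intervening on fertilizer fixes its value directly, overriding its dependence on irrigation.
Substituting into the root_mass equation gives root_mass = -8*fertilizer - 17.
Substituting into the yield equation gives yield = -32*fertilizer - 72.
Solve -32*fertilizer - 72 = -8: fertilizer = (-8 + 72) / -32 = -2.

fertilizer = -2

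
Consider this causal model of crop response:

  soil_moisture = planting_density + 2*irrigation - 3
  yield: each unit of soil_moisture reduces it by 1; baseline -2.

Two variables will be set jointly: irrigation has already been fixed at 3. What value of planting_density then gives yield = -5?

With irrigation held at 3:
Substituting into the soil_moisture equation gives soil_moisture = planting_density + 3.
Substituting into the yield equation gives yield = -planting_density - 5.
Solve -planting_density - 5 = -5: planting_density = (-5 + 5) / -1 = 0.

planting_density = 0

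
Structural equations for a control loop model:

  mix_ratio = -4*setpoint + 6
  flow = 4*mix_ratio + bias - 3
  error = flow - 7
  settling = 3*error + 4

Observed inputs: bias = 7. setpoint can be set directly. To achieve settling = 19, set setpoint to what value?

Substituting into the flow equation gives flow = -16*setpoint + 28.
Substituting into the error equation gives error = -16*setpoint + 21.
Substituting into the settling equation gives settling = -48*setpoint + 67.
Solve -48*setpoint + 67 = 19: setpoint = (19 - 67) / -48 = 1.

setpoint = 1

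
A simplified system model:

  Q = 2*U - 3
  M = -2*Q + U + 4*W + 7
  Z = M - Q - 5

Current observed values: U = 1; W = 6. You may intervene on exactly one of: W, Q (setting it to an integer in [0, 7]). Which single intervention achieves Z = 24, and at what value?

Intervening on W: Z = 4*W + 6. Reaching 24 requires W = 9/2, not an integer.
Intervening on Q: with other inputs at their observed values, Z = -3*Q + 27. Solving for 24 gives Q = 1, within [0, 7].

set Q = 1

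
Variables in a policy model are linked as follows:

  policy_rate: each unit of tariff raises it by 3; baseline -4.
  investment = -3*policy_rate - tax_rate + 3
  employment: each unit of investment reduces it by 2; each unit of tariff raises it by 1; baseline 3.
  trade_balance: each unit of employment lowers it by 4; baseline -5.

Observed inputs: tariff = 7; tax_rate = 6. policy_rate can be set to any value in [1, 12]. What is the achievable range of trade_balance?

Intervening on policy_rate fixes its value directly, overriding its dependence on tariff.
Substituting into the investment equation gives investment = -3*policy_rate - 3.
Substituting into the employment equation gives employment = 6*policy_rate + 16.
This gives trade_balance = -24*policy_rate - 69.
Linear in policy_rate, so extremes are at the endpoints: policy_rate = 1 gives trade_balance = -93; policy_rate = 12 gives trade_balance = -357.

-357 to -93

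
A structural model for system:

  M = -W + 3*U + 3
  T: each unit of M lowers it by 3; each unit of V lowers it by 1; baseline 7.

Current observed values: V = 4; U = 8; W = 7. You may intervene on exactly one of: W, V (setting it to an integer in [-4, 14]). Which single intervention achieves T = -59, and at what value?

set V = 6

Intervening on W: T = 3*W - 78. Reaching -59 requires W = 19/3, not an integer.
Intervening on V: with other inputs at their observed values, T = -V - 53. Solving for -59 gives V = 6, within [-4, 14].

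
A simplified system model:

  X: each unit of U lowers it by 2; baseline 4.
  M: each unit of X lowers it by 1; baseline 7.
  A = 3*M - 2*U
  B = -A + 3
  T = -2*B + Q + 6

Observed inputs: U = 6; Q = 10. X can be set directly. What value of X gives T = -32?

X = 10

Intervening on X fixes its value directly, overriding its dependence on U.
Substituting into the A equation gives A = -3*X + 9.
So B = 3*X - 6.
Substituting into the T equation gives T = -6*X + 28.
Solve -6*X + 28 = -32: X = (-32 - 28) / -6 = 10.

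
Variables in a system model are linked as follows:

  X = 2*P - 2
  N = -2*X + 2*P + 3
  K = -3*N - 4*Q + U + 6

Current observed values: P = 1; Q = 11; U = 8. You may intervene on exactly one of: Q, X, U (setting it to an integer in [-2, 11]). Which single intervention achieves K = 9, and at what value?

Intervening on Q: K = -4*Q - 1. Reaching 9 requires Q = -5/2, not an integer.
Intervening on X: with other inputs at their observed values, K = 6*X - 45. Solving for 9 gives X = 9, within [-2, 11].
Intervening on U: K = U - 53. Reaching 9 requires U = 62, outside [-2, 11].

set X = 9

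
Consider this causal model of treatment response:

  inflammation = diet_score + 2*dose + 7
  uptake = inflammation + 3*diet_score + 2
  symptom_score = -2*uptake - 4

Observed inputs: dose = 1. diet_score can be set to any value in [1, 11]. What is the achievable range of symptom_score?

Substituting into the inflammation equation gives inflammation = diet_score + 9.
Substituting into the uptake equation gives uptake = 4*diet_score + 11.
So symptom_score = -8*diet_score - 26.
Linear in diet_score, so extremes are at the endpoints: diet_score = 1 gives symptom_score = -34; diet_score = 11 gives symptom_score = -114.

-114 to -34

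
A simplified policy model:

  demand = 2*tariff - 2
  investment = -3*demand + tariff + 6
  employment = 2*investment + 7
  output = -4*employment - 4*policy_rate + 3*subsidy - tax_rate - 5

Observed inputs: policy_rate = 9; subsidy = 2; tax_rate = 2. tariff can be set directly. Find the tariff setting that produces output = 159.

Substituting into the investment equation gives investment = -5*tariff + 12.
Substituting into the employment equation gives employment = -10*tariff + 31.
Substituting into the output equation gives output = 40*tariff - 161.
Solve 40*tariff - 161 = 159: tariff = (159 + 161) / 40 = 8.

tariff = 8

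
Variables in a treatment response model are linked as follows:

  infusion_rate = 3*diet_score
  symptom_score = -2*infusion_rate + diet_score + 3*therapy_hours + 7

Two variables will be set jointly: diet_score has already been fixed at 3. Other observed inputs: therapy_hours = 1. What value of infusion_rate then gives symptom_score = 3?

infusion_rate = 5

With diet_score held at 3:
Intervening on infusion_rate fixes its value directly, overriding its dependence on diet_score.
Substituting into the symptom_score equation gives symptom_score = -2*infusion_rate + 13.
Solve -2*infusion_rate + 13 = 3: infusion_rate = (3 - 13) / -2 = 5.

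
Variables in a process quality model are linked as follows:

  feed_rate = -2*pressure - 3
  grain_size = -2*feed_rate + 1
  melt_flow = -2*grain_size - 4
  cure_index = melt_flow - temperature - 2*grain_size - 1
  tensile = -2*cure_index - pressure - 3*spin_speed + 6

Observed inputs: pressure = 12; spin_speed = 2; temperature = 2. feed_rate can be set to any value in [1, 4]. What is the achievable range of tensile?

Intervening on feed_rate fixes its value directly, overriding its dependence on pressure.
Substituting into the melt_flow equation gives melt_flow = 4*feed_rate - 6.
So cure_index = 8*feed_rate - 11.
Substituting into the tensile equation gives tensile = -16*feed_rate + 10.
Linear in feed_rate, so extremes are at the endpoints: feed_rate = 1 gives tensile = -6; feed_rate = 4 gives tensile = -54.

-54 to -6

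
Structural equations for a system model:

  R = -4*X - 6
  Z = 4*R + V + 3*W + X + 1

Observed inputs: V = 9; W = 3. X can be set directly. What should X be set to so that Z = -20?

Substituting into the Z equation gives Z = -15*X - 5.
Solve -15*X - 5 = -20: X = (-20 + 5) / -15 = 1.

X = 1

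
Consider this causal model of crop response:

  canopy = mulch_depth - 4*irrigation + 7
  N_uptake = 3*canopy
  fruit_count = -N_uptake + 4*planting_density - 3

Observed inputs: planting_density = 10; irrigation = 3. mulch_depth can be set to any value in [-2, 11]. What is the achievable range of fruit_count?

19 to 58

Substituting into the canopy equation gives canopy = mulch_depth - 5.
Substituting into the N_uptake equation gives N_uptake = 3*mulch_depth - 15.
Substituting into the fruit_count equation gives fruit_count = -3*mulch_depth + 52.
Linear in mulch_depth, so extremes are at the endpoints: mulch_depth = -2 gives fruit_count = 58; mulch_depth = 11 gives fruit_count = 19.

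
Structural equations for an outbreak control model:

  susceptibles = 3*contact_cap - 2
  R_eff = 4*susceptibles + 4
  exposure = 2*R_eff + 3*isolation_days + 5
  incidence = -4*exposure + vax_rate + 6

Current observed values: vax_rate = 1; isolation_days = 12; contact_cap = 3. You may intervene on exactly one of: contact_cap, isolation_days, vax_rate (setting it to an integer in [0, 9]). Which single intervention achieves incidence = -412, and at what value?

Intervening on contact_cap: incidence = -96*contact_cap - 125. Reaching -412 requires contact_cap = 287/96, not an integer.
Intervening on isolation_days: incidence = -12*isolation_days - 269. Reaching -412 requires isolation_days = 143/12, not an integer.
Intervening on vax_rate: with other inputs at their observed values, incidence = vax_rate - 414. Solving for -412 gives vax_rate = 2, within [0, 9].

set vax_rate = 2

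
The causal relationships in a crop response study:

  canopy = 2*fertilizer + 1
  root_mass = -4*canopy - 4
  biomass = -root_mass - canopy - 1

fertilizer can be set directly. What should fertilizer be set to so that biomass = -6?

fertilizer = -2

Substituting into the root_mass equation gives root_mass = -8*fertilizer - 8.
This gives biomass = 6*fertilizer + 6.
Solve 6*fertilizer + 6 = -6: fertilizer = (-6 - 6) / 6 = -2.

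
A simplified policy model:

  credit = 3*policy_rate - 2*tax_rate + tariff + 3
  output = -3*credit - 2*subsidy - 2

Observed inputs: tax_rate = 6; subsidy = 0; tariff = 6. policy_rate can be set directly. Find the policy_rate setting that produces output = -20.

policy_rate = 3

Substituting into the credit equation gives credit = 3*policy_rate - 3.
Substituting into the output equation gives output = -9*policy_rate + 7.
Solve -9*policy_rate + 7 = -20: policy_rate = (-20 - 7) / -9 = 3.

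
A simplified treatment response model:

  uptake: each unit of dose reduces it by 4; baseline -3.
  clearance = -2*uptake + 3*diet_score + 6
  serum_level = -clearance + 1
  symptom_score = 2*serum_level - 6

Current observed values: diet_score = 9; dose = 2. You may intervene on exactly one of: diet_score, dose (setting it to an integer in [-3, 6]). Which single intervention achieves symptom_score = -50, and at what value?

set dose = -2

Intervening on diet_score: symptom_score = -6*diet_score - 60. Reaching -50 requires diet_score = -5/3, not an integer.
Intervening on dose: with other inputs at their observed values, symptom_score = -16*dose - 82. Solving for -50 gives dose = -2, within [-3, 6].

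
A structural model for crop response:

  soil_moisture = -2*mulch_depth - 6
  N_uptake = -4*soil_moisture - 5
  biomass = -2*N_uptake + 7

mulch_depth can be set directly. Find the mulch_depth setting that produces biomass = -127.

Substituting into the N_uptake equation gives N_uptake = 8*mulch_depth + 19.
biomass becomes -16*mulch_depth - 31.
Solve -16*mulch_depth - 31 = -127: mulch_depth = (-127 + 31) / -16 = 6.

mulch_depth = 6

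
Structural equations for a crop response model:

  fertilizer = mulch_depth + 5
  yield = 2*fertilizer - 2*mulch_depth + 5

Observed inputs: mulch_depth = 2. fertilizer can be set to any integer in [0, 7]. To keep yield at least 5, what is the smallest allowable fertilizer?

Intervening on fertilizer fixes its value directly, overriding its dependence on mulch_depth.
Substituting into the yield equation gives yield = 2*fertilizer + 1.
Require 2*fertilizer + 1 ≥ 5, so fertilizer ≥ 2.
The smallest integer in [0, 7] satisfying this is 2.

fertilizer = 2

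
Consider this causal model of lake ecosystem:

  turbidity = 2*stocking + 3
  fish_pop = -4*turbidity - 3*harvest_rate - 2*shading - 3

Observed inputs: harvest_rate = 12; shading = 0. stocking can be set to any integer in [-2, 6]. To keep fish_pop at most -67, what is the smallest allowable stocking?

stocking = 2

Substituting into the fish_pop equation gives fish_pop = -8*stocking - 51.
Require -8*stocking - 51 ≤ -67, so stocking ≥ 2.
The smallest integer in [-2, 6] satisfying this is 2.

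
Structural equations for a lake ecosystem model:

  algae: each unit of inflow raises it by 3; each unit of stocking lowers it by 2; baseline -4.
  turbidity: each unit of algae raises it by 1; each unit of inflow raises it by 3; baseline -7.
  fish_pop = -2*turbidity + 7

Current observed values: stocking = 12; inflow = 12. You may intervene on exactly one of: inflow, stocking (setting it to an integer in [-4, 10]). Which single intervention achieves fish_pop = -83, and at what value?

Intervening on inflow: fish_pop = -12*inflow + 77. Reaching -83 requires inflow = 40/3, not an integer.
Intervening on stocking: with other inputs at their observed values, fish_pop = 4*stocking - 115. Solving for -83 gives stocking = 8, within [-4, 10].

set stocking = 8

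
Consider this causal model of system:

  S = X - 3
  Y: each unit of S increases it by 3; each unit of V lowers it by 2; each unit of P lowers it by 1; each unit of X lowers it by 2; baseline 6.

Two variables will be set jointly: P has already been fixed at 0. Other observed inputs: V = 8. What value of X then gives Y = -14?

With P held at 0:
Substituting into the Y equation gives Y = X - 19.
Solve X - 19 = -14: X = (-14 + 19) / 1 = 5.

X = 5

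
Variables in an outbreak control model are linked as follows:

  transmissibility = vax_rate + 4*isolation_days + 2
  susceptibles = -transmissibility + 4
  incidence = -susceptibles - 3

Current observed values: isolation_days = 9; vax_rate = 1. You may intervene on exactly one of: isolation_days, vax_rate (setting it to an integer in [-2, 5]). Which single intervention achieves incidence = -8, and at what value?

Intervening on isolation_days: with other inputs at their observed values, incidence = 4*isolation_days - 4. Solving for -8 gives isolation_days = -1, within [-2, 5].
Intervening on vax_rate: incidence = vax_rate + 31. Reaching -8 requires vax_rate = -39, outside [-2, 5].

set isolation_days = -1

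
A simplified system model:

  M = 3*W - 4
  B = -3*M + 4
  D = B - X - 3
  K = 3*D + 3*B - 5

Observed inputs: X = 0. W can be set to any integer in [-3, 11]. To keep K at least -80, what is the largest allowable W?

W = 3

Substituting into the B equation gives B = -9*W + 16.
D becomes -9*W + 13.
This gives K = -54*W + 82.
Require -54*W + 82 ≥ -80, so W ≤ 3.
The largest integer in [-3, 11] satisfying this is 3.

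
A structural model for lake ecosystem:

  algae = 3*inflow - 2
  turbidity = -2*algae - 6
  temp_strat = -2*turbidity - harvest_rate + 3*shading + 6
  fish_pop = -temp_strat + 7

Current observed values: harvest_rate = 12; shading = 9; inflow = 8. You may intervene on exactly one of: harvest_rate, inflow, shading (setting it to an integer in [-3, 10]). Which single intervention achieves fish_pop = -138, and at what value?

set inflow = 10

Intervening on harvest_rate: fish_pop = harvest_rate - 126. Reaching -138 requires harvest_rate = -12, outside [-3, 10].
Intervening on inflow: with other inputs at their observed values, fish_pop = -12*inflow - 18. Solving for -138 gives inflow = 10, within [-3, 10].
Intervening on shading: fish_pop = -3*shading - 87. Reaching -138 requires shading = 17, outside [-3, 10].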